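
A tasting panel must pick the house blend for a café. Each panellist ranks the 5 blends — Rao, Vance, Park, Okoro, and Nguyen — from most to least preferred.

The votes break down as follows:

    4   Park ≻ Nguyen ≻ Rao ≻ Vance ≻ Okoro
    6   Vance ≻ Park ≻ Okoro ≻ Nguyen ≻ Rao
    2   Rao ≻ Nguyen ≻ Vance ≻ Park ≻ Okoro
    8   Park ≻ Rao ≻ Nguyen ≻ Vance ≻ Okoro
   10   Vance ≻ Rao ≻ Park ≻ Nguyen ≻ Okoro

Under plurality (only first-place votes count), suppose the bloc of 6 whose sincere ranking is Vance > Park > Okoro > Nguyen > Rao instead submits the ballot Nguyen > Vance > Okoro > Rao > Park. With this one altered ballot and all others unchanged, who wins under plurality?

Park

First-place totals with the altered ballot: Rao 2, Vance 10, Park 12, Okoro 0, Nguyen 6.
The switch changes the winner from Vance to Park.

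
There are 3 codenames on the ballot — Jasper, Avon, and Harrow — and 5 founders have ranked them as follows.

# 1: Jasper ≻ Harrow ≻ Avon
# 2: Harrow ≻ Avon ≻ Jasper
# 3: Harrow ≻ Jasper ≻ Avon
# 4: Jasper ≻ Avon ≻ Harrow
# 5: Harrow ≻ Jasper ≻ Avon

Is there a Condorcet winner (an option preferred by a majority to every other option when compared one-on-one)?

Head-to-head results (5 voters total):
Jasper vs Avon: Jasper wins 4–1.
Jasper vs Harrow: Harrow wins 3–2.
Avon vs Harrow: Harrow wins 4–1.
Harrow beats each rival — Jasper (3–2), Avon (4–1) — so Harrow is the Condorcet winner.

Yes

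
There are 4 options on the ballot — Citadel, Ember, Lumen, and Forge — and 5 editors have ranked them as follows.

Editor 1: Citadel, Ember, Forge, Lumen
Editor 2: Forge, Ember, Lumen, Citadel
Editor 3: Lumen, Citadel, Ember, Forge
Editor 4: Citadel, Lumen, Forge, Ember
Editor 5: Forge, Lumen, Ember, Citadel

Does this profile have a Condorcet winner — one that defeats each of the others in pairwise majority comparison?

No

Head-to-head results (5 voters total):
Citadel vs Ember: Citadel wins 3–2.
Citadel vs Lumen: Lumen wins 3–2.
Citadel vs Forge: Citadel wins 3–2.
Ember vs Lumen: Lumen wins 3–2.
Ember vs Forge: Forge wins 3–2.
Lumen vs Forge: Forge wins 3–2.
No candidate beats all others: Citadel beats Forge beats Lumen beats Citadel, a majority cycle.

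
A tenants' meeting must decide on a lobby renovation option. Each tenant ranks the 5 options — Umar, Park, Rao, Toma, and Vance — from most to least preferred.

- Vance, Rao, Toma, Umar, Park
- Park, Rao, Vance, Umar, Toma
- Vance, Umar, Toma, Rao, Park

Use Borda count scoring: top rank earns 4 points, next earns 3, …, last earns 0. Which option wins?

Vance

Borda scores:
  Umar: 1 + 1 + 3 = 5
  Park: 0 + 4 + 0 = 4
  Rao: 3 + 3 + 1 = 7
  Toma: 2 + 0 + 2 = 4
  Vance: 4 + 2 + 4 = 10
Vance has the highest total.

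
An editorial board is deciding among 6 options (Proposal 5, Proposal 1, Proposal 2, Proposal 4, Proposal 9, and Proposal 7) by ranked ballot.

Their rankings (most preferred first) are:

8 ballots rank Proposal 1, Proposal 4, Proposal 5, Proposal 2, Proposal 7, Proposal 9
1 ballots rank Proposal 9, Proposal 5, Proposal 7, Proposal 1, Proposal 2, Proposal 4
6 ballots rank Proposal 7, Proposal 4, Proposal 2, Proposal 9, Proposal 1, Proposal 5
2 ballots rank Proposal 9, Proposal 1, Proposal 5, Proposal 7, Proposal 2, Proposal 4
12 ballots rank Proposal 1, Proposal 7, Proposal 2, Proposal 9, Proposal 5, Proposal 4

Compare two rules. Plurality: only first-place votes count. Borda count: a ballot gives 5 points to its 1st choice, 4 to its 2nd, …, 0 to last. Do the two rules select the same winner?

Yes

Plurality first-place counts: Proposal 5 0, Proposal 1 20, Proposal 2 0, Proposal 4 0, Proposal 9 3, Proposal 7 6 → Proposal 1.
Borda totals: Proposal 5 46, Proposal 1 116, Proposal 2 73, Proposal 4 56, Proposal 9 51, Proposal 7 93 → Proposal 1.
The two rules agree on Proposal 1.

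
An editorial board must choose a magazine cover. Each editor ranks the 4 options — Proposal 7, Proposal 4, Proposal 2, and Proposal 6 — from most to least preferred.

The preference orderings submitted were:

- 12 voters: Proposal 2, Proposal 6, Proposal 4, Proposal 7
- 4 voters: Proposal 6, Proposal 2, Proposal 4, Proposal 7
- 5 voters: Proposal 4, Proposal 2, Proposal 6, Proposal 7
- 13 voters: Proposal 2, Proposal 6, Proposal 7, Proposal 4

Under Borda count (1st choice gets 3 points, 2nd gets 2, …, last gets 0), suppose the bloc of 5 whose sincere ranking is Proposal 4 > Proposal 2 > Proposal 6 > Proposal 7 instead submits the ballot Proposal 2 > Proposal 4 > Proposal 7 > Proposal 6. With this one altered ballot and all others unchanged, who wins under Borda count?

Proposal 2

Borda totals with the altered ballot: Proposal 7 18, Proposal 4 26, Proposal 2 98, Proposal 6 62.
The winner is unchanged: still Proposal 2.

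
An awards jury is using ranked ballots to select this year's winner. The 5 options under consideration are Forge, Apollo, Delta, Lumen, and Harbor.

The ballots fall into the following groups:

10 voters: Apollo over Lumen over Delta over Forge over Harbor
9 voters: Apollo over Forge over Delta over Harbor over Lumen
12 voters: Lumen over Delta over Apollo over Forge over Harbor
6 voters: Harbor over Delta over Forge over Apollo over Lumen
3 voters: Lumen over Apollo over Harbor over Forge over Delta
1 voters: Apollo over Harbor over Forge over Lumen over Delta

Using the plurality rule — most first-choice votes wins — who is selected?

Apollo

First-place vote totals:
  Forge: 0
  Apollo: 20
  Delta: 0
  Lumen: 15
  Harbor: 6
Apollo has the most first-place votes.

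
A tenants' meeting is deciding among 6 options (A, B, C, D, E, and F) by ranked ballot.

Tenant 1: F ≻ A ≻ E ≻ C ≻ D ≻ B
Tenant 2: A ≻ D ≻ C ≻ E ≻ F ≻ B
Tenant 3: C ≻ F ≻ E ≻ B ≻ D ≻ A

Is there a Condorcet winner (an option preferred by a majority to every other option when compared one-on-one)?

No

Head-to-head results (3 voters total):
A vs B: A wins 2–1.
A vs C: A wins 2–1.
A vs D: A wins 2–1.
A vs E: A wins 2–1.
A vs F: F wins 2–1.
B vs C: C wins 3–0.
B vs D: D wins 2–1.
B vs E: E wins 3–0.
B vs F: F wins 3–0.
C vs D: C wins 2–1.
C vs E: C wins 2–1.
C vs F: C wins 2–1.
D vs E: E wins 2–1.
D vs F: F wins 2–1.
E vs F: F wins 2–1.
No candidate beats all others: A beats C beats F beats A, a majority cycle.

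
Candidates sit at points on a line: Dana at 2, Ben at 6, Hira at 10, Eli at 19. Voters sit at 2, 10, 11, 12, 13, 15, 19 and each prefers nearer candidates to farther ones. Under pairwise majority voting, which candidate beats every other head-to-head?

With single-peaked preferences on a line, the Condorcet winner is the candidate closest to the median voter.
The median voter (position 12) is closest to Hira at 10.
Check: Hira vs Dana — voters closer to Hira: 6 of 7.

Hira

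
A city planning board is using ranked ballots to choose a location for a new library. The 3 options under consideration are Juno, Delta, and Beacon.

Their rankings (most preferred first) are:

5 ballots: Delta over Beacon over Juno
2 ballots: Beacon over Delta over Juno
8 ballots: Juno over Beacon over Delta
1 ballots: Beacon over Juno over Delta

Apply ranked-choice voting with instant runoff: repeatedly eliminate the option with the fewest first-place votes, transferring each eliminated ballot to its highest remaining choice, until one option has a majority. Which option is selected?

Round 1: Juno 8, Delta 5, Beacon 3. Beacon has the fewest and is eliminated.
Round 2: Juno 9, Delta 7. Juno has a majority.

Juno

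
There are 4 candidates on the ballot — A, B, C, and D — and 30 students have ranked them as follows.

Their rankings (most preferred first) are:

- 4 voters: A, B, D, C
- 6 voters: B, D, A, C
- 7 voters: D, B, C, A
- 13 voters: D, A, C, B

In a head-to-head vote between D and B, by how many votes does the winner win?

10

Ballots ranking D above B: 7+13 = 20.
Ballots ranking B above D: 4+6 = 10.
D wins 20–10, a margin of 10.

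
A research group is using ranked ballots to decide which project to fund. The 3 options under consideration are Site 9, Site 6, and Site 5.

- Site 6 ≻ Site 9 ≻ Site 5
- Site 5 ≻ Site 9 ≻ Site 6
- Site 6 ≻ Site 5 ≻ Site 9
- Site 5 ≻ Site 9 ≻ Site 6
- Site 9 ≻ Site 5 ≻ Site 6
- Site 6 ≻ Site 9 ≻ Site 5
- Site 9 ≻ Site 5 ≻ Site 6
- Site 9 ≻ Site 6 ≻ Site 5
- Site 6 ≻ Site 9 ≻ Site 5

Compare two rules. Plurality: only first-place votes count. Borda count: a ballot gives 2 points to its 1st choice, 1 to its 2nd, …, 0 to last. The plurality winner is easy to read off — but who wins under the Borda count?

Plurality first-place counts: Site 9 3, Site 6 4, Site 5 2 → Site 6.
Borda totals: Site 9 11, Site 6 9, Site 5 7 → Site 9.

Site 9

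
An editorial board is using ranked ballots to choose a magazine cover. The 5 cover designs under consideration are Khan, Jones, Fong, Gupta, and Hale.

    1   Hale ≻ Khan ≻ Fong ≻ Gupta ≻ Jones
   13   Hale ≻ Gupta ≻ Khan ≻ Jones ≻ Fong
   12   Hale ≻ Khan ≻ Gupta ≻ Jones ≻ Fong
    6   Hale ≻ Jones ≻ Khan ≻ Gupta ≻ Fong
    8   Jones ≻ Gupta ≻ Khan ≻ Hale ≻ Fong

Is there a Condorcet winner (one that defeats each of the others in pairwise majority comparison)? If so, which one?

Head-to-head results (40 voters total):
Khan vs Jones: Khan wins 26–14.
Khan vs Fong: Khan wins 40–0.
Khan vs Gupta: Gupta wins 21–19.
Khan vs Hale: Hale wins 32–8.
Jones vs Fong: Jones wins 39–1.
Jones vs Gupta: Gupta wins 26–14.
Jones vs Hale: Hale wins 32–8.
Fong vs Gupta: Gupta wins 39–1.
Fong vs Hale: Hale wins 40–0.
Gupta vs Hale: Hale wins 32–8.
Hale beats each rival — Khan (32–8), Jones (32–8), Fong (40–0), Gupta (32–8) — so Hale is the Condorcet winner.

Hale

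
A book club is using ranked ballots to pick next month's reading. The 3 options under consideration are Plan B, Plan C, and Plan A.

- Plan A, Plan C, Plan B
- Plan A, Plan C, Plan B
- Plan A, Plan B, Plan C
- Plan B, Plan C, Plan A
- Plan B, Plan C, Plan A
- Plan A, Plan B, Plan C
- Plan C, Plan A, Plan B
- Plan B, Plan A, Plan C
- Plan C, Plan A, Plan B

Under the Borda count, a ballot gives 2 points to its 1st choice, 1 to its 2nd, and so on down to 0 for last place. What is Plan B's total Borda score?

Borda scores:
  Plan B: 0 + 0 + 1 + 2 + 2 + 1 + 0 + 2 + 0 = 8
  Plan C: 1 + 1 + 0 + 1 + 1 + 0 + 2 + 0 + 2 = 8
  Plan A: 2 + 2 + 2 + 0 + 0 + 2 + 1 + 1 + 1 = 11

8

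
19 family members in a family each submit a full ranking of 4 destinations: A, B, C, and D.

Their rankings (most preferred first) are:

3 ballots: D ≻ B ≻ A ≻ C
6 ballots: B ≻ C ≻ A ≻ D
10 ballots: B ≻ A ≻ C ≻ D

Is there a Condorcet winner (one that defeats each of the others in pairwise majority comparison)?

Yes

Head-to-head results (19 voters total):
A vs B: B wins 19–0.
A vs C: A wins 13–6.
A vs D: A wins 16–3.
B vs C: B wins 19–0.
B vs D: B wins 16–3.
C vs D: C wins 16–3.
B beats each rival — A (19–0), C (19–0), D (16–3) — so B is the Condorcet winner.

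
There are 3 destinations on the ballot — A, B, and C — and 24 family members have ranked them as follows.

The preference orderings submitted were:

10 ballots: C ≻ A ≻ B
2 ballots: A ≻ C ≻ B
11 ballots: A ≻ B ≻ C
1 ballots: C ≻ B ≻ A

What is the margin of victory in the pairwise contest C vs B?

Ballots ranking C above B: 10+2+1 = 13.
Ballots ranking B above C: 11.
C wins 13–11, a margin of 2.

2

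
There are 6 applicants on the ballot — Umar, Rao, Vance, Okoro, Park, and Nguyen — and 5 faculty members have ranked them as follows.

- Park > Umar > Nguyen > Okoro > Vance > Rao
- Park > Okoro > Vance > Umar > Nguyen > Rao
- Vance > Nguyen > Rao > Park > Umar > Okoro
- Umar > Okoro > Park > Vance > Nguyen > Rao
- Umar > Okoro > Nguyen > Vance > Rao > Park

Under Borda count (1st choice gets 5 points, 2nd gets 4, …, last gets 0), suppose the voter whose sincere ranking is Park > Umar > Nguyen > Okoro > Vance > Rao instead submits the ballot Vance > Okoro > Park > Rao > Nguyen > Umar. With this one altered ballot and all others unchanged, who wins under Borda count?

Borda totals with the altered ballot: Umar 13, Rao 6, Vance 17, Okoro 16, Park 13, Nguyen 10.
The switch changes the winner from Umar to Vance.

Vance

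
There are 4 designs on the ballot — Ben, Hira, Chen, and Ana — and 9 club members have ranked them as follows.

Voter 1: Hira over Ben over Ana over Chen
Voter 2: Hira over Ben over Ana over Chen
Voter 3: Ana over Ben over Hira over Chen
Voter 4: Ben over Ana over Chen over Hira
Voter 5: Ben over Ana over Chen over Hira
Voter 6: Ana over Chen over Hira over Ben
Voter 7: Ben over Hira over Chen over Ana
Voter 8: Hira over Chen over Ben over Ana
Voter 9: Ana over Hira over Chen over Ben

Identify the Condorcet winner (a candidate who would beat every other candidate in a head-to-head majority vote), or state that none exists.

None — there is no Condorcet winner

Head-to-head results (9 voters total):
Ben vs Hira: Hira wins 5–4.
Ben vs Chen: Ben wins 6–3.
Ben vs Ana: Ben wins 6–3.
Hira vs Chen: Hira wins 6–3.
Hira vs Ana: Ana wins 5–4.
Chen vs Ana: Ana wins 7–2.
No candidate beats all others: Ben beats Ana beats Hira beats Ben, a majority cycle.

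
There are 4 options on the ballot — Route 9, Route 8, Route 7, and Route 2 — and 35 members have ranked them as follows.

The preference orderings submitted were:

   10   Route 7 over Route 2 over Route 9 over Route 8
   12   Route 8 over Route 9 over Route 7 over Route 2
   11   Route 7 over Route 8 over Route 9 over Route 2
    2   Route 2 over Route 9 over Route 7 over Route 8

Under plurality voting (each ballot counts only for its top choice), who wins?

First-place vote totals:
  Route 9: 0
  Route 8: 12
  Route 7: 21
  Route 2: 2
Route 7 has the most first-place votes.

Route 7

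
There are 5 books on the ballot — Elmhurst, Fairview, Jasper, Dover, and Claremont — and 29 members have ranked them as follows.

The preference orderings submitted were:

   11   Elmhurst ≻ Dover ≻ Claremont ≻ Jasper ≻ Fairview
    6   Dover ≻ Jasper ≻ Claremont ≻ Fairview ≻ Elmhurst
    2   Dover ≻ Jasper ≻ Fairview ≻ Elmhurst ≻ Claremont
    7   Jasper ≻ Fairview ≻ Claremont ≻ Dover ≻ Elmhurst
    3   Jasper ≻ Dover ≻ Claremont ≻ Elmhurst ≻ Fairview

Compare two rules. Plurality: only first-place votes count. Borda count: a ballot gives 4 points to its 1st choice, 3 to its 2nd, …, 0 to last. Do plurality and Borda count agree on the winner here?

Plurality first-place counts: Elmhurst 11, Fairview 0, Jasper 10, Dover 8, Claremont 0 → Elmhurst.
Borda totals: Elmhurst 49, Fairview 31, Jasper 75, Dover 81, Claremont 54 → Dover.
The two rules disagree: plurality picks Elmhurst, Borda picks Dover.

No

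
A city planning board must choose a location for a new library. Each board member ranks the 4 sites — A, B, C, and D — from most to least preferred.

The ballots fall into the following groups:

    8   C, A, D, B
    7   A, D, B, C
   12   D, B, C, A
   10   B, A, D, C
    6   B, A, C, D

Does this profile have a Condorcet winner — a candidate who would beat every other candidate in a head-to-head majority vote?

Head-to-head results (43 voters total):
A vs B: B wins 28–15.
A vs C: A wins 23–20.
A vs D: A wins 31–12.
B vs C: B wins 35–8.
B vs D: D wins 27–16.
C vs D: D wins 29–14.
No candidate beats all others: A beats D beats B beats A, a majority cycle.

No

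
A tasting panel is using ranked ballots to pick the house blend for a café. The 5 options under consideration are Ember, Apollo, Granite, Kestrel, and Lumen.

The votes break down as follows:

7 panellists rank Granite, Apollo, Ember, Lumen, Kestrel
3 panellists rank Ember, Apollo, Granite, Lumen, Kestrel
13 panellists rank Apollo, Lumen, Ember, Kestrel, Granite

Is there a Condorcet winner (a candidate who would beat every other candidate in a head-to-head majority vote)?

Yes

Head-to-head results (23 voters total):
Ember vs Apollo: Apollo wins 20–3.
Ember vs Granite: Ember wins 16–7.
Ember vs Kestrel: Ember wins 23–0.
Ember vs Lumen: Lumen wins 13–10.
Apollo vs Granite: Apollo wins 16–7.
Apollo vs Kestrel: Apollo wins 23–0.
Apollo vs Lumen: Apollo wins 23–0.
Granite vs Kestrel: Kestrel wins 13–10.
Granite vs Lumen: Lumen wins 13–10.
Kestrel vs Lumen: Lumen wins 23–0.
Apollo beats each rival — Ember (20–3), Granite (16–7), Kestrel (23–0), Lumen (23–0) — so Apollo is the Condorcet winner.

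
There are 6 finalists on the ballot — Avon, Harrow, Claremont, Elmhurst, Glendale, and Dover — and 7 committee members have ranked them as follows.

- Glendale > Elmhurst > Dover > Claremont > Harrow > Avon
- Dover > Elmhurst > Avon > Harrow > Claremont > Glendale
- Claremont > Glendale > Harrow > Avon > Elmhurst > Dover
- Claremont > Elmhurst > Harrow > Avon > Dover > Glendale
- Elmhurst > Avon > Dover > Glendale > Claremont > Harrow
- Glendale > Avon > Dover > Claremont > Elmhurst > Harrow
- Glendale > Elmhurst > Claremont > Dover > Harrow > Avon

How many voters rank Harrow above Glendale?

2

Ballots ranking Harrow above Glendale: 2.
Ballots ranking Glendale above Harrow: 5.
So 2 of 7 voters prefer Harrow to Glendale.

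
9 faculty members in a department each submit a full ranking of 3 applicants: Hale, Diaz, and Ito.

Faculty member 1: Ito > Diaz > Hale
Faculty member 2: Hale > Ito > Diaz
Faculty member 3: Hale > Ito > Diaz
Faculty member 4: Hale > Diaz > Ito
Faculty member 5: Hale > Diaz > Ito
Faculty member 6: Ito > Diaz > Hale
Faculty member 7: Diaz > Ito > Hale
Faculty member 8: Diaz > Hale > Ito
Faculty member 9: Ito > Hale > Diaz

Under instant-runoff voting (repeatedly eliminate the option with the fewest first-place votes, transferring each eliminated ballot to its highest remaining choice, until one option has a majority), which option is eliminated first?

Round 1: Hale 4, Ito 3, Diaz 2. Diaz has the fewest and is eliminated.
Round 2: Hale 5, Ito 4. Hale has a majority.

Diaz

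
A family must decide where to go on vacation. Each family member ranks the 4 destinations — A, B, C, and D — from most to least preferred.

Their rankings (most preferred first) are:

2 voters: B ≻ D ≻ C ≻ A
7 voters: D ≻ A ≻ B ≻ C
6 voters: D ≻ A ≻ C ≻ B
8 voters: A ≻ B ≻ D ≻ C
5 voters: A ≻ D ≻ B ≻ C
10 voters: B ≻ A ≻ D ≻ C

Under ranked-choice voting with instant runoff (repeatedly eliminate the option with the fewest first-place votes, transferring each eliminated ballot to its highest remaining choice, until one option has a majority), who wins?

Round 1: A 13, D 13, B 12, C 0. C has the fewest and is eliminated.
Round 2: A 13, D 13, B 12. B has the fewest and is eliminated.
Round 3: A 23, D 15. A has a majority.

A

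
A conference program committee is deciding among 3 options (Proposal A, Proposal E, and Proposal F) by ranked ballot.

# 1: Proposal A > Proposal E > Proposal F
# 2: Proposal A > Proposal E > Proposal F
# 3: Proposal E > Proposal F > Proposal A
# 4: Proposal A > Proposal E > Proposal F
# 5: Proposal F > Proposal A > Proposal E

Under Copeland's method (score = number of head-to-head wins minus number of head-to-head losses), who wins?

Pairwise results:
  Proposal A vs Proposal E: Proposal A wins 4–1.
  Proposal A vs Proposal F: Proposal A wins 3–2.
  Proposal E vs Proposal F: Proposal E wins 4–1.
Copeland scores (wins − losses):
  Proposal A: 2 − 0 = 2
  Proposal E: 1 − 1 = 0
  Proposal F: 0 − 2 = -2
Proposal A has the best Copeland score.

Proposal A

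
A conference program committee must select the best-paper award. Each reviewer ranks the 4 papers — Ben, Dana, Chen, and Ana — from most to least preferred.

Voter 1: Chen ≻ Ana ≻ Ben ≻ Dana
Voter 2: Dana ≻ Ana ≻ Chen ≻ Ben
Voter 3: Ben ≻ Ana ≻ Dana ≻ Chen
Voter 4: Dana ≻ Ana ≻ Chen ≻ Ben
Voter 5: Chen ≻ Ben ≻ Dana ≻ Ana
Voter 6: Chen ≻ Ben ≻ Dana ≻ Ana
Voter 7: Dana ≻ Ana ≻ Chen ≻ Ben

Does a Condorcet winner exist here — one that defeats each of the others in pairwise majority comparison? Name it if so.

Head-to-head results (7 voters total):
Ben vs Dana: Ben wins 4–3.
Ben vs Chen: Chen wins 6–1.
Ben vs Ana: Ana wins 4–3.
Dana vs Chen: Dana wins 4–3.
Dana vs Ana: Dana wins 5–2.
Chen vs Ana: Ana wins 4–3.
No candidate beats all others: Ben beats Dana beats Chen beats Ben, a majority cycle.

No Condorcet winner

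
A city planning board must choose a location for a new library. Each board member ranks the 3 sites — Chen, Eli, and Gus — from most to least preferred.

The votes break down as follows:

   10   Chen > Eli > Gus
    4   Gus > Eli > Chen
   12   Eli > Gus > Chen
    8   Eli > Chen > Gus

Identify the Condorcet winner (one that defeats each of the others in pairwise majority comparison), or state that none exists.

Eli

Head-to-head results (34 voters total):
Chen vs Eli: Eli wins 24–10.
Chen vs Gus: Chen wins 18–16.
Eli vs Gus: Eli wins 30–4.
Eli beats each rival — Chen (24–10), Gus (30–4) — so Eli is the Condorcet winner.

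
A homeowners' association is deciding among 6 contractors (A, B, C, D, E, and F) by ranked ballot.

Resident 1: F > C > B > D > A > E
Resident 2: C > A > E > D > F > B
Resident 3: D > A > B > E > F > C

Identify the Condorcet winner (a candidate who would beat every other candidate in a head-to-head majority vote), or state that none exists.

Head-to-head results (3 voters total):
A vs B: A wins 2–1.
A vs C: C wins 2–1.
A vs D: D wins 2–1.
A vs E: A wins 3–0.
A vs F: A wins 2–1.
B vs C: C wins 2–1.
B vs D: D wins 2–1.
B vs E: B wins 2–1.
B vs F: F wins 2–1.
C vs D: C wins 2–1.
C vs E: C wins 2–1.
C vs F: F wins 2–1.
D vs E: D wins 2–1.
D vs F: D wins 2–1.
E vs F: E wins 2–1.
No candidate beats all others: A beats F beats C beats A, a majority cycle.

None — there is no Condorcet winner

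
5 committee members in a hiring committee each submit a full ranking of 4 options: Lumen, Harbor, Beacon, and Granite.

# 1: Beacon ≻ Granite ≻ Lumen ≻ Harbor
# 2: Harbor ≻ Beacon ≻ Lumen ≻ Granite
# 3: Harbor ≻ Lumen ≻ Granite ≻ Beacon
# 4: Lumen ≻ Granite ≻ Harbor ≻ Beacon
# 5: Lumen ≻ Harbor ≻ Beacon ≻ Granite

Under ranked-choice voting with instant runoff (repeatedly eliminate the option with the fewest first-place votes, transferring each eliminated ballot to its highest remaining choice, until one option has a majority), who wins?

Round 1: Lumen 2, Harbor 2, Beacon 1, Granite 0. Granite has the fewest and is eliminated.
Round 2: Lumen 2, Harbor 2, Beacon 1. Beacon has the fewest and is eliminated.
Round 3: Lumen 3, Harbor 2. Lumen has a majority.

Lumen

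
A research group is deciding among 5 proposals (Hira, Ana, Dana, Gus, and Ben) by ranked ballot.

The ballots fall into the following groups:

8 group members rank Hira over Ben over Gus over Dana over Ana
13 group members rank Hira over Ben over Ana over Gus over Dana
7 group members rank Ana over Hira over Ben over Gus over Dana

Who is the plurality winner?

Hira

First-place vote totals:
  Hira: 21
  Ana: 7
  Dana: 0
  Gus: 0
  Ben: 0
Hira has the most first-place votes.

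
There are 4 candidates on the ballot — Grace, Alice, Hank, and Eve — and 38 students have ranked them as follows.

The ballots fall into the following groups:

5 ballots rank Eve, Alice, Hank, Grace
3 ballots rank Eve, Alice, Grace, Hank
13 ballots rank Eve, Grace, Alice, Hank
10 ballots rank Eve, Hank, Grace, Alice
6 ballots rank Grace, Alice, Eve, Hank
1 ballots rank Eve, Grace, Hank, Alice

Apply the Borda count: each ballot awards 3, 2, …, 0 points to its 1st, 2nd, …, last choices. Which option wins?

Borda scores:
  Grace: 5·0 + 3·1 + 13·2 + 10·1 + 6·3 + 2 = 59
  Alice: 5·2 + 3·2 + 13·1 + 10·0 + 6·2 + 0 = 41
  Hank: 5·1 + 3·0 + 13·0 + 10·2 + 6·0 + 1 = 26
  Eve: 5·3 + 3·3 + 13·3 + 10·3 + 6·1 + 3 = 102
Eve has the highest total.

Eve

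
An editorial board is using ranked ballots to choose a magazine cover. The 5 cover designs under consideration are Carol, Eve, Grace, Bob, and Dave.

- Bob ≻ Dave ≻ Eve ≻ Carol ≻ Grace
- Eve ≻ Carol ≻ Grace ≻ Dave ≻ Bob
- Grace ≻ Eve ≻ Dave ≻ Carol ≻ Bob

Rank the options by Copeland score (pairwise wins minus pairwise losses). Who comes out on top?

Eve

Pairwise results:
  Carol vs Eve: Eve wins 3–0.
  Carol vs Grace: Carol wins 2–1.
  Carol vs Bob: Carol wins 2–1.
  Carol vs Dave: Dave wins 2–1.
  Eve vs Grace: Eve wins 2–1.
  Eve vs Bob: Eve wins 2–1.
  Eve vs Dave: Eve wins 2–1.
  Grace vs Bob: Grace wins 2–1.
  Grace vs Dave: Grace wins 2–1.
  Bob vs Dave: Dave wins 2–1.
Copeland scores (wins − losses):
  Carol: 2 − 2 = 0
  Eve: 4 − 0 = 4
  Grace: 2 − 2 = 0
  Bob: 0 − 4 = -4
  Dave: 2 − 2 = 0
Eve has the best Copeland score.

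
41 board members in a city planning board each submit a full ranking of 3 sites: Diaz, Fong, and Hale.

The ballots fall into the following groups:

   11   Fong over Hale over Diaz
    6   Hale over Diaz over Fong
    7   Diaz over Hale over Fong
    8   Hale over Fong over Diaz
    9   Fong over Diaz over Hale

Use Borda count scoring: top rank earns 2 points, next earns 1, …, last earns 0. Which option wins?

Borda scores:
  Diaz: 11·0 + 6·1 + 7·2 + 8·0 + 9·1 = 29
  Fong: 11·2 + 6·0 + 7·0 + 8·1 + 9·2 = 48
  Hale: 11·1 + 6·2 + 7·1 + 8·2 + 9·0 = 46
Fong has the highest total.

Fong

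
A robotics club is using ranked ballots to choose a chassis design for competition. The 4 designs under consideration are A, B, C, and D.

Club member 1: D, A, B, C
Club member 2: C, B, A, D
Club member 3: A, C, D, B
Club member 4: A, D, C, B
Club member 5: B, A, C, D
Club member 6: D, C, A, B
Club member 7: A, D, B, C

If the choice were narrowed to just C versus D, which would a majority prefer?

Ballots ranking C above D: 3.
Ballots ranking D above C: 4.
D wins the head-to-head, 4–3.

D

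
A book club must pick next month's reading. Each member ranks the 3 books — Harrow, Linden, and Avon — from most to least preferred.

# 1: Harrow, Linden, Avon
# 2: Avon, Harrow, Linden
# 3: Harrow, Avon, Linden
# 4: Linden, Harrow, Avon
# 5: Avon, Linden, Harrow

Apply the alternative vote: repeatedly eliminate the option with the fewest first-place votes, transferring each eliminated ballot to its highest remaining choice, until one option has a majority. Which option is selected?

Harrow

Round 1: Harrow 2, Avon 2, Linden 1. Linden has the fewest and is eliminated.
Round 2: Harrow 3, Avon 2. Harrow has a majority.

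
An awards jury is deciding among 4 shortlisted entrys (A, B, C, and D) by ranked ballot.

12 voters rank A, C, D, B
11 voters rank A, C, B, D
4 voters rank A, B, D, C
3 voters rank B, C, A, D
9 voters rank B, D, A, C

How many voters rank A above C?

Ballots ranking A above C: 12+11+4+9 = 36.
Ballots ranking C above A: 3.
So 36 of 39 voters prefer A to C.

36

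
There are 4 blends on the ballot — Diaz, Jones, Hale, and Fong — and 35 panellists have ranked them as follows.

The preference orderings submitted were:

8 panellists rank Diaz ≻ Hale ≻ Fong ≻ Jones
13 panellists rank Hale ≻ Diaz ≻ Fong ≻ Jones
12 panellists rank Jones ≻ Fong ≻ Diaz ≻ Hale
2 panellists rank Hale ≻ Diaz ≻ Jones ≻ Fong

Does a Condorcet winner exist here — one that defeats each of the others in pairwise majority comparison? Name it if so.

Head-to-head results (35 voters total):
Diaz vs Jones: Diaz wins 23–12.
Diaz vs Hale: Diaz wins 20–15.
Diaz vs Fong: Diaz wins 23–12.
Jones vs Hale: Hale wins 23–12.
Jones vs Fong: Fong wins 21–14.
Hale vs Fong: Hale wins 23–12.
Diaz beats each rival — Jones (23–12), Hale (20–15), Fong (23–12) — so Diaz is the Condorcet winner.

Diaz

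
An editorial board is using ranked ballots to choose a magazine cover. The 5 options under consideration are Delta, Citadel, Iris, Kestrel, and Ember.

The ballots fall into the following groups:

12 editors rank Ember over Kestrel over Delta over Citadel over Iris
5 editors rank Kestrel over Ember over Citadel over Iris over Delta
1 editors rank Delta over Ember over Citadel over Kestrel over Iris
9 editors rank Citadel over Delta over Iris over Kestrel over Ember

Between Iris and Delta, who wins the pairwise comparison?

Ballots ranking Iris above Delta: 5.
Ballots ranking Delta above Iris: 12+1+9 = 22.
Delta wins the head-to-head, 22–5.

Delta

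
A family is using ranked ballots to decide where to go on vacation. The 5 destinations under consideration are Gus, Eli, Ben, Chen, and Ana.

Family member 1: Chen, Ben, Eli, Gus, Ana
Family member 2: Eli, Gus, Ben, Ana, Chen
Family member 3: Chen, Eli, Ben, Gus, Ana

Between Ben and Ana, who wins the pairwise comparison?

Ben

Ballots ranking Ben above Ana: 3.
Ballots ranking Ana above Ben: 0.
Ben wins the head-to-head, 3–0.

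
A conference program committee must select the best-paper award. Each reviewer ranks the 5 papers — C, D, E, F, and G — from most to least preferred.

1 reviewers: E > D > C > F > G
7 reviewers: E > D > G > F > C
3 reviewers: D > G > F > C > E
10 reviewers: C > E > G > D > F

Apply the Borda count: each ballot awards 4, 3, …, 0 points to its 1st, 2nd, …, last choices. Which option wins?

E

Borda scores:
  C: 2 + 7·0 + 3·1 + 10·4 = 45
  D: 3 + 7·3 + 3·4 + 10·1 = 46
  E: 4 + 7·4 + 3·0 + 10·3 = 62
  F: 1 + 7·1 + 3·2 + 10·0 = 14
  G: 0 + 7·2 + 3·3 + 10·2 = 43
E has the highest total.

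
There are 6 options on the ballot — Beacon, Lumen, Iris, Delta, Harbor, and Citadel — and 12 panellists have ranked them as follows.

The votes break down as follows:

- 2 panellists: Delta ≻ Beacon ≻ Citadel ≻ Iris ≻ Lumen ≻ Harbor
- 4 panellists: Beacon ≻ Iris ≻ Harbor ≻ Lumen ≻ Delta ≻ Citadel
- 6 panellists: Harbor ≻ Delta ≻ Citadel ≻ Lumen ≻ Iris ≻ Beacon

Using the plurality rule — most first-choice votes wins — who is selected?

First-place vote totals:
  Beacon: 4
  Lumen: 0
  Iris: 0
  Delta: 2
  Harbor: 6
  Citadel: 0
Harbor has the most first-place votes.

Harbor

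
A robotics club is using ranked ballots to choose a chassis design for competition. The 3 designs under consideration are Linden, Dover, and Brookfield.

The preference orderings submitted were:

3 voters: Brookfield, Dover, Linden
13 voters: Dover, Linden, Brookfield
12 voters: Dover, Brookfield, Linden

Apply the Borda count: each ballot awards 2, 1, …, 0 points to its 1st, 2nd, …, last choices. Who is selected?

Borda scores:
  Linden: 3·0 + 13·1 + 12·0 = 13
  Dover: 3·1 + 13·2 + 12·2 = 53
  Brookfield: 3·2 + 13·0 + 12·1 = 18
Dover has the highest total.

Dover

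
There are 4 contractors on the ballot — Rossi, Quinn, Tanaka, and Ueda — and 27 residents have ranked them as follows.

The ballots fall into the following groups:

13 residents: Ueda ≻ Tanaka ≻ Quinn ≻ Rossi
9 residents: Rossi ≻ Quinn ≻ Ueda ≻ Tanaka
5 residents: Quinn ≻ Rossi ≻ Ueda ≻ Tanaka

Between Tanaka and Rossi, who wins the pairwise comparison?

Rossi

Ballots ranking Tanaka above Rossi: 13.
Ballots ranking Rossi above Tanaka: 9+5 = 14.
Rossi wins the head-to-head, 14–13.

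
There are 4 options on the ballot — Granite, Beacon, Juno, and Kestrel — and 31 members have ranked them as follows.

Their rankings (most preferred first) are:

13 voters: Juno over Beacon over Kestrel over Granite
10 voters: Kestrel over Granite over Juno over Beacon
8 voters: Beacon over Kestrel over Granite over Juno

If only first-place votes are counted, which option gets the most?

Juno

First-place vote totals:
  Granite: 0
  Beacon: 8
  Juno: 13
  Kestrel: 10
Juno has the most first-place votes.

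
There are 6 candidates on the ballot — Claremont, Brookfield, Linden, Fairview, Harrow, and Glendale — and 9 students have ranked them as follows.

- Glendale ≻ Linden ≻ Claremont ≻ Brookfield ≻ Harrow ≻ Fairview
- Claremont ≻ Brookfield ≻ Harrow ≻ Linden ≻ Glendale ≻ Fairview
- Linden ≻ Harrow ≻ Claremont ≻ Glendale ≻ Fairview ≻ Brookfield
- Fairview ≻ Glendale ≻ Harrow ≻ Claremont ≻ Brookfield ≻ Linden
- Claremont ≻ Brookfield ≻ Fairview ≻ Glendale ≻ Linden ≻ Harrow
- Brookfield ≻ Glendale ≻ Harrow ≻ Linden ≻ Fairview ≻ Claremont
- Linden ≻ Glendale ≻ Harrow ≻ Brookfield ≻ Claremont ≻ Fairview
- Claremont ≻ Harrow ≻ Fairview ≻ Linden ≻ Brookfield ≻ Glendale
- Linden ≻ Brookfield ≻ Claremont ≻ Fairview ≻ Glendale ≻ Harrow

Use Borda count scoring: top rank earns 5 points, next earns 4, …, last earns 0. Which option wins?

Borda scores:
  Claremont: 3 + 5 + 3 + 2 + 5 + 0 + 1 + 5 + 3 = 27
  Brookfield: 2 + 4 + 0 + 1 + 4 + 5 + 2 + 1 + 4 = 23
  Linden: 4 + 2 + 5 + 0 + 1 + 2 + 5 + 2 + 5 = 26
  Fairview: 0 + 0 + 1 + 5 + 3 + 1 + 0 + 3 + 2 = 15
  Harrow: 1 + 3 + 4 + 3 + 0 + 3 + 3 + 4 + 0 = 21
  Glendale: 5 + 1 + 2 + 4 + 2 + 4 + 4 + 0 + 1 = 23
Claremont has the highest total.

Claremont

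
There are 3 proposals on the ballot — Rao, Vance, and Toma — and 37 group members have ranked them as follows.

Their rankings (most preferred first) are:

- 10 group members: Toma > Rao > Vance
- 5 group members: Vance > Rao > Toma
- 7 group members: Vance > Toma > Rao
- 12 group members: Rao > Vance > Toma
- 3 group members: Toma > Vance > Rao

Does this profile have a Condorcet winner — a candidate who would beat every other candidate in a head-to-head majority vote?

No

Head-to-head results (37 voters total):
Rao vs Vance: Rao wins 22–15.
Rao vs Toma: Toma wins 20–17.
Vance vs Toma: Vance wins 24–13.
No candidate beats all others: Rao beats Vance beats Toma beats Rao, a majority cycle.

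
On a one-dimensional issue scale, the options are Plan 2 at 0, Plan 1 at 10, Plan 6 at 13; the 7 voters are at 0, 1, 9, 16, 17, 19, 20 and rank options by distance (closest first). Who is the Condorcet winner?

With single-peaked preferences on a line, the Condorcet winner is the candidate closest to the median voter.
The median voter (position 16) is closest to Plan 6 at 13.
Check: Plan 6 vs Plan 1 — voters closer to Plan 6: 4 of 7.

Plan 6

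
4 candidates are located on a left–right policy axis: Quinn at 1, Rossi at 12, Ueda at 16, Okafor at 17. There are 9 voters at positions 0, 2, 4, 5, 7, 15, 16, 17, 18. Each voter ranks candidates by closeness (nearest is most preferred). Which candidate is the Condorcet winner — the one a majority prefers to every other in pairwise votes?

Rossi

With single-peaked preferences on a line, the Condorcet winner is the candidate closest to the median voter.
The median voter (position 7) is closest to Rossi at 12.
Check: Rossi vs Okafor — voters closer to Rossi: 5 of 9.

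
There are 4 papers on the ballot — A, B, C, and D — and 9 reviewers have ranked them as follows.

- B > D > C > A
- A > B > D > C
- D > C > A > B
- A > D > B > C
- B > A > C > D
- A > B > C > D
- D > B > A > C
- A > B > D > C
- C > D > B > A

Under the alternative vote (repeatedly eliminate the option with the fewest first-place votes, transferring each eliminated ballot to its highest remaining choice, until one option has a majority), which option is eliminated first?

C

Round 1: A 4, B 2, D 2, C 1. C has the fewest and is eliminated.
Round 2: A 4, D 3, B 2. B has the fewest and is eliminated.
Round 3: A 5, D 4. A has a majority.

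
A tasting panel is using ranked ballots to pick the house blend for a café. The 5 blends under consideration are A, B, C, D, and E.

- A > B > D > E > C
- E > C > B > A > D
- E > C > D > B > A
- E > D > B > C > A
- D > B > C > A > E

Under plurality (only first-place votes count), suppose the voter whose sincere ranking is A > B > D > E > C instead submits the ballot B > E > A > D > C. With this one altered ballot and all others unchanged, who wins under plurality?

First-place totals with the altered ballot: A 0, B 1, C 0, D 1, E 3.
The winner is unchanged: still E.

E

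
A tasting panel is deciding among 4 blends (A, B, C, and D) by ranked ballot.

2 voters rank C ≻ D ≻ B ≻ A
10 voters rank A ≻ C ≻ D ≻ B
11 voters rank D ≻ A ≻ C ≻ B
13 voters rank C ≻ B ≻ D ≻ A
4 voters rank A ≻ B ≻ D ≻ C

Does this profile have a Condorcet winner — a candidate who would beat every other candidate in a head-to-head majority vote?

Head-to-head results (40 voters total):
A vs B: A wins 25–15.
A vs C: A wins 25–15.
A vs D: D wins 26–14.
B vs C: C wins 36–4.
B vs D: D wins 23–17.
C vs D: C wins 25–15.
No candidate beats all others: A beats C beats D beats A, a majority cycle.

No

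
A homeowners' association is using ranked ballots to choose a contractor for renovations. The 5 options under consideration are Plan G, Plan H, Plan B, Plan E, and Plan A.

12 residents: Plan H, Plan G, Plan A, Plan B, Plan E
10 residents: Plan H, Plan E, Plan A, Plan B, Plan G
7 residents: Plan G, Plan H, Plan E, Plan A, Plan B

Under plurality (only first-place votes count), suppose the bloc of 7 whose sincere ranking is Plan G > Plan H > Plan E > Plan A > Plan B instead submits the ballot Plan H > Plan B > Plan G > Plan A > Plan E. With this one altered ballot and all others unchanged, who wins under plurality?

Plan H

First-place totals with the altered ballot: Plan G 0, Plan H 29, Plan B 0, Plan E 0, Plan A 0.
The winner is unchanged: still Plan H.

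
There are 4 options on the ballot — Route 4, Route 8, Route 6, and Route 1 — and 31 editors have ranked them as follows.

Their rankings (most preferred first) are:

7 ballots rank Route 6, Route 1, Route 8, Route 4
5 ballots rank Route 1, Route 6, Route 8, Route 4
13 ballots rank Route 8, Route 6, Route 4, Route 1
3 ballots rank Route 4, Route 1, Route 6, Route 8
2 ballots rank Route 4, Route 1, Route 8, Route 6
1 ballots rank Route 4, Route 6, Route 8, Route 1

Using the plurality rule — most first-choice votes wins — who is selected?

First-place vote totals:
  Route 4: 6
  Route 8: 13
  Route 6: 7
  Route 1: 5
Route 8 has the most first-place votes.

Route 8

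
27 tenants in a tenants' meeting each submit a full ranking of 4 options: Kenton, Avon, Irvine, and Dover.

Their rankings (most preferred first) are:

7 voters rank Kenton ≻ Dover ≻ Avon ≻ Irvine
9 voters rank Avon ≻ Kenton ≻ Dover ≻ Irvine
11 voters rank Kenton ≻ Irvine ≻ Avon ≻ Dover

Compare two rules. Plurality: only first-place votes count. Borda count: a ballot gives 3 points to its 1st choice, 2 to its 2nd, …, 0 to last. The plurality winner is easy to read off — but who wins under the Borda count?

Kenton

Plurality first-place counts: Kenton 18, Avon 9, Irvine 0, Dover 0 → Kenton.
Borda totals: Kenton 72, Avon 45, Irvine 22, Dover 23 → Kenton.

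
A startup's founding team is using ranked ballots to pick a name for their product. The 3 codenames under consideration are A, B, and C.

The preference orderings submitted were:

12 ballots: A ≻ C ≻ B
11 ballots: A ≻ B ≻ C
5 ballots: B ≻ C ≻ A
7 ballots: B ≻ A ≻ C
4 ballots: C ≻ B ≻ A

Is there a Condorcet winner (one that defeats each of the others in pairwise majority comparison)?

Yes

Head-to-head results (39 voters total):
A vs B: A wins 23–16.
A vs C: A wins 30–9.
B vs C: B wins 23–16.
A beats each rival — B (23–16), C (30–9) — so A is the Condorcet winner.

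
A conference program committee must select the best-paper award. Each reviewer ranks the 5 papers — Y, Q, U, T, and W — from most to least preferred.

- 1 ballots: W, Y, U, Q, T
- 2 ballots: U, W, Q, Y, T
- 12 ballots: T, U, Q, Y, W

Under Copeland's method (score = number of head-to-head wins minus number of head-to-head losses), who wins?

T

Pairwise results:
  Y vs Q: Q wins 14–1.
  Y vs U: U wins 14–1.
  Y vs T: T wins 12–3.
  Y vs W: Y wins 12–3.
  Q vs U: U wins 15–0.
  Q vs T: T wins 12–3.
  Q vs W: Q wins 12–3.
  U vs T: T wins 12–3.
  U vs W: U wins 14–1.
  T vs W: T wins 12–3.
Copeland scores (wins − losses):
  Y: 1 − 3 = -2
  Q: 2 − 2 = 0
  U: 3 − 1 = 2
  T: 4 − 0 = 4
  W: 0 − 4 = -4
T has the best Copeland score.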